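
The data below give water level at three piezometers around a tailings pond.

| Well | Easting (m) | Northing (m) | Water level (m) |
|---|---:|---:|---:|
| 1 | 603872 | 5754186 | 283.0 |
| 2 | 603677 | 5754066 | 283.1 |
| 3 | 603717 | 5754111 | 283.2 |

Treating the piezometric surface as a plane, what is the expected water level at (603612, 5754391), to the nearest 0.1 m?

285.3 m

Taking 1 as reference: 2−1 = (-195, -120, +0.1); 3−1 = (-155, -75, +0.2).
Solve a·Δx + b·Δy = Δh: det = (-195)·(-75) − (-155)·(-120) = -3975.
∂h/∂x = [(+0.1)·(-75) − (+0.2)·(-120)] / -3975 = -0.004151
∂h/∂y = [(-195)·(+0.2) − (-155)·(+0.1)] / -3975 = +0.005912
h(603612, 5754391) = 283.0 + (-0.004151)·(-260) + (+0.005912)·(205) = 283.0 +1.079 +1.212 = 285.291 m.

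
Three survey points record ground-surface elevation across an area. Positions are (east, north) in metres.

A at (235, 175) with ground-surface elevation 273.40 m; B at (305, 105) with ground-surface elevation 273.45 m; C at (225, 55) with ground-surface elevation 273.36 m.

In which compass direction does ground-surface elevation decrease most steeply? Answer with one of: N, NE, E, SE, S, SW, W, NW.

W

Taking A as reference: B−A = (70, -70, +0.05); C−A = (-10, -120, -0.04).
Determinant of the coordinate differences = 70·(-120) − (-10)·(-70) = -9100.
∂z/∂x = [(+0.05)·(-120) − (-0.04)·(-70)] / -9100 = +0.0009670
∂z/∂y = [70·(-0.04) − (-10)·(+0.05)] / -9100 = +0.0002527
Steepest decrease is along −∇f = (-0.0009670 E, -0.0002527 N) → west.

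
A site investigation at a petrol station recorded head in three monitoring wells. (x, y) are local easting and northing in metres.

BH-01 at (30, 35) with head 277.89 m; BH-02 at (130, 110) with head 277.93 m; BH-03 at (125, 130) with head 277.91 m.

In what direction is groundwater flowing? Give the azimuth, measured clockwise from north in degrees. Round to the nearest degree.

Three-point gradient (reference BH-01): Δ to BH-02 = (100, 75, +0.04), Δ to BH-03 = (95, 95, +0.02).
∂h/∂x = +0.0009684, ∂h/∂y = -0.0007579 (det = 2375).
Flow direction (−∇h) has components (-0.0009684 E, +0.0007579 N).
Azimuth = atan2(E, N) = atan2(-0.0009684, +0.0007579) = 308.0° ≈ 308°.

308°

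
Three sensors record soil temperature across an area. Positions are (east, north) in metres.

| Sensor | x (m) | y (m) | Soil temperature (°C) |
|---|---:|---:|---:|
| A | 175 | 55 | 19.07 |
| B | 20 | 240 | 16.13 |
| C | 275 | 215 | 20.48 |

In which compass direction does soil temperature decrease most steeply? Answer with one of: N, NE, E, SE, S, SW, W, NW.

Taking A as reference: B−A = (-155, 185, -2.94); C−A = (100, 160, +1.41).
Determinant of the coordinate differences = (-155)·160 − 100·185 = -43300.
∂T/∂x = [(-2.94)·160 − (+1.41)·185] / -43300 = +0.01689
∂T/∂y = [(-155)·(+1.41) − 100·(-2.94)] / -43300 = -0.001742
Steepest decrease is along −∇f = (-0.01689 E, +0.001742 N) → west.

W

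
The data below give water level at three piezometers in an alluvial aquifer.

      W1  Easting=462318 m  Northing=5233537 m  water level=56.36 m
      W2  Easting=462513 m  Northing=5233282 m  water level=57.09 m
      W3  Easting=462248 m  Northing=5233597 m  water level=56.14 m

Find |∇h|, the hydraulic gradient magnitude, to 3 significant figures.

0.00240

With h = a·x + b·y + c and W1 as origin, the differences give:
  195·a + (-255)·b = +0.73
  (-70)·a + 60·b = -0.22
Eliminate b (×60 and ×(-255), subtract): -6150·a = -12.300 → a = ∂h/∂x = +0.002000
Back-substitute: b = ∂h/∂y = -0.001333.
|∇h| = √(0.002000² + -0.001333²) = 0.002404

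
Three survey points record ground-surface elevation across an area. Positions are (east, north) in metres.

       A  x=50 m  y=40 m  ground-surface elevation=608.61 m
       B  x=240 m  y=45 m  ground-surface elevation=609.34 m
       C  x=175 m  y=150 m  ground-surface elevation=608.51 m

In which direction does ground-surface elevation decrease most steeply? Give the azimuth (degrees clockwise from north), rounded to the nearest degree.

Three-point gradient (reference A): Δ to B = (190, 5, +0.73), Δ to C = (125, 110, -0.10).
∂z/∂x = +0.003985, ∂z/∂y = -0.005438 (det = 20275).
Steepest decrease is along −∇f: components (-0.003985 E, +0.005438 N).
Azimuth = atan2(-0.003985, +0.005438) = 323.8° ≈ 324°.

324°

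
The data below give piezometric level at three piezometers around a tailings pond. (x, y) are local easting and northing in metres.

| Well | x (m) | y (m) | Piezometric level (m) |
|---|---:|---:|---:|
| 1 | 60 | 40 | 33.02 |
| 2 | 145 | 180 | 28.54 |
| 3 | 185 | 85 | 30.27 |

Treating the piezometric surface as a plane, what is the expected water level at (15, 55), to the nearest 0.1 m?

33.3 m

Three-point gradient (reference 1): Δ to 2 = (85, 140, -4.48), Δ to 3 = (125, 45, -2.75).
∂h/∂x = -0.01341, ∂h/∂y = -0.02386 (det = -13675).
h(15, 55) = 33.02 + (-0.01341)·(-45) + (-0.02386)·(15) = 33.02 +0.604 -0.358 = 33.266 m.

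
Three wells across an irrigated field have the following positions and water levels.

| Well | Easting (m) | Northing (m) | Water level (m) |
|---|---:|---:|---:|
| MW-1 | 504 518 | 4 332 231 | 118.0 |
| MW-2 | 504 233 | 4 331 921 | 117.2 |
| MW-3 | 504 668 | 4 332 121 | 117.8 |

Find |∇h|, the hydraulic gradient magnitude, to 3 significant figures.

0.00230

With h = a·x + b·y + c and MW-1 as origin, the differences give:
  (-285)·a + (-310)·b = -0.8
  150·a + (-110)·b = -0.2
Eliminate b (×(-110) and ×(-310), subtract): 77850·a = 26.00 → a = ∂h/∂x = +0.0003340
Back-substitute: b = ∂h/∂y = +0.002274.
|∇h| = √(0.0003340² + 0.002274²) = 0.002298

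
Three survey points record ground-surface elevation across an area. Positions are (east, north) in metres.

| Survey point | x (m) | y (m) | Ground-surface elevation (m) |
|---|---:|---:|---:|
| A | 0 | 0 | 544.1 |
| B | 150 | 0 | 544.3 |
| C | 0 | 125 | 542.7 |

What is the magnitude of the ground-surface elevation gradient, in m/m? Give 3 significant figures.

0.0113 m/m

∂z/∂x = (544.3 − 544.1) / (150 − 0) = +0.001333
∂z/∂y = (542.7 − 544.1) / (125 − 0) = -0.01120
|∇f| = √(0.001333² + -0.01120²) = 0.01128 m/m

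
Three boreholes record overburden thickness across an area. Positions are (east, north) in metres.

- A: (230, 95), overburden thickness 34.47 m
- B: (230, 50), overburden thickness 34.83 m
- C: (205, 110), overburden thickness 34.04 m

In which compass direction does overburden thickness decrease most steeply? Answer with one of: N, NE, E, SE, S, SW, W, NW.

With d = a·x + b·y + c and A as origin, the differences give:
  0·a + (-45)·b = +0.36
  (-25)·a + 15·b = -0.43
Eliminate b (×15 and ×(-45), subtract): -1125·a = -13.950 → a = ∂d/∂x = +0.01240
Back-substitute: b = ∂d/∂y = -0.008000.
Steepest decrease is along −∇f = (-0.01240 E, +0.008000 N) → northwest.

NW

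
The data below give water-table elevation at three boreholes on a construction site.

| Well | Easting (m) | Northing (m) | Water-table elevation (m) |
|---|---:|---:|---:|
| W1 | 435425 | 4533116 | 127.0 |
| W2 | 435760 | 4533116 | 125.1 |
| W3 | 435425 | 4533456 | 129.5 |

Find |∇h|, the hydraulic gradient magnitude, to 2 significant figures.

0.0093

∂h/∂x = (125.1 − 127.0) / (435760 − 435425) = -0.005672
∂h/∂y = (129.5 − 127.0) / (4533456 − 4533116) = +0.007353
|∇h| = √(-0.005672² + 0.007353²) = 0.009286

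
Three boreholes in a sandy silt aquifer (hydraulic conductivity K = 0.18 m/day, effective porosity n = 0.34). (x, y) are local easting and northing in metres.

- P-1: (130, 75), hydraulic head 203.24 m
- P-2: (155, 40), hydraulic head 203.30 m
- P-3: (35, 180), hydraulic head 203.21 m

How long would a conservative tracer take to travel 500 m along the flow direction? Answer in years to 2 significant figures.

250 years

With h = a·x + b·y + c and P-1 as origin, the differences give:
  25·a + (-35)·b = +0.06
  (-95)·a + 105·b = -0.03
Eliminate b (×105 and ×(-35), subtract): -700·a = 5.250 → a = ∂h/∂x = -0.007500
Back-substitute: b = ∂h/∂y = -0.007071.
|∇h| = √(-0.007500² + -0.007071²) = 0.01031
Seepage velocity v = K·i/n = 0.18 × 0.01031 / 0.34 = 0.005458 m/day.
t = 500 / 0.005458 = 9.161e+04 days = 251 years.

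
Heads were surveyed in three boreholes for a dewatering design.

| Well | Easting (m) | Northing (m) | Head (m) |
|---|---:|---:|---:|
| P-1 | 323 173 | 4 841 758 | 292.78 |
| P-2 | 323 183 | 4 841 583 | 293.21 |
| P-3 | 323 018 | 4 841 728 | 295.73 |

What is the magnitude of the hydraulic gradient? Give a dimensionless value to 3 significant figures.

0.0187

Taking P-1 as reference: P-2−P-1 = (10, -175, +0.43); P-3−P-1 = (-155, -30, +2.95).
Determinant of the coordinate differences = 10·(-30) − (-155)·(-175) = -27425.
∂h/∂x = [(+0.43)·(-30) − (+2.95)·(-175)] / -27425 = -0.01835
∂h/∂y = [10·(+2.95) − (-155)·(+0.43)] / -27425 = -0.003506
|∇h| = √(-0.01835² + -0.003506²) = 0.01868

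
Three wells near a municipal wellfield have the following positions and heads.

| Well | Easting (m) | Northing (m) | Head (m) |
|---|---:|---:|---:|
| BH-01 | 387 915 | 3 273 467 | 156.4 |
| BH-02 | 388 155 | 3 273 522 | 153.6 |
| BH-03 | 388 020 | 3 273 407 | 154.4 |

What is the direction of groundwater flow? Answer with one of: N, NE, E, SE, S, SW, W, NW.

Taking BH-01 as reference: BH-02−BH-01 = (240, 55, -2.8); BH-03−BH-01 = (105, -60, -2.0).
Determinant of the coordinate differences = 240·(-60) − 105·55 = -20175.
∂h/∂x = [(-2.8)·(-60) − (-2.0)·55] / -20175 = -0.01378
∂h/∂y = [240·(-2.0) − 105·(-2.8)] / -20175 = +0.009219
Flow = −∇h = (+0.01378 east, -0.009219 north), which points southeast.

SE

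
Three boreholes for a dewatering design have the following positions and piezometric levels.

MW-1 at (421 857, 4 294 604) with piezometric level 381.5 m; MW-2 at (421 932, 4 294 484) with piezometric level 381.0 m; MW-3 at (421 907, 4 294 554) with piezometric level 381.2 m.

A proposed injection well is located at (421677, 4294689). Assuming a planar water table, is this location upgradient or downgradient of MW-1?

Differences from MW-1: to MW-2 (Δx, Δy, Δh) = (75, -120, -0.5); to MW-3 = (50, -50, -0.3).
Solve a·Δx + b·Δy = Δh: det = 75·(-50) − 50·(-120) = 2250.
∂h/∂x = [(-0.5)·(-50) − (-0.3)·(-120)] / 2250 = -0.004889
∂h/∂y = [75·(-0.3) − 50·(-0.5)] / 2250 = +0.001111
Head at (421677, 4294689) = 381.5 + (-0.004889)·(-180) + (+0.001111)·(85) = 382.47 m.
That is higher than the 381.5 m at MW-1, so the point is upgradient.

upgradient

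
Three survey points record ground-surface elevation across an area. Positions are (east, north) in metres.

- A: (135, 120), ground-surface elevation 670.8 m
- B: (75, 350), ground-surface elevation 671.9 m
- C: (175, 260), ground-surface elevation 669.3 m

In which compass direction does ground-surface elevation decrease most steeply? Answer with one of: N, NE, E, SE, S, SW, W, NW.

Three-point gradient (reference A): Δ to B = (-60, 230, +1.1), Δ to C = (40, 140, -1.5).
∂z/∂x = -0.02835, ∂z/∂y = -0.002614 (det = -17600).
Steepest decrease is along −∇f = (+0.02835 E, +0.002614 N) → east.

E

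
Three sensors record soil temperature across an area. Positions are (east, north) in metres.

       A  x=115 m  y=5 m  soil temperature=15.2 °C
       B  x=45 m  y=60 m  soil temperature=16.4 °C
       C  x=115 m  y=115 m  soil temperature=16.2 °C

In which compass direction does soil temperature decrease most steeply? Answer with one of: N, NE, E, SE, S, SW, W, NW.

SE

Three-point gradient (reference A): Δ to B = (-70, 55, +1.2), Δ to C = (0, 110, +1.0).
∂T/∂x = -0.010000, ∂T/∂y = +0.009091 (det = -7700).
Steepest decrease is along −∇f = (+0.010000 E, -0.009091 N) → southeast.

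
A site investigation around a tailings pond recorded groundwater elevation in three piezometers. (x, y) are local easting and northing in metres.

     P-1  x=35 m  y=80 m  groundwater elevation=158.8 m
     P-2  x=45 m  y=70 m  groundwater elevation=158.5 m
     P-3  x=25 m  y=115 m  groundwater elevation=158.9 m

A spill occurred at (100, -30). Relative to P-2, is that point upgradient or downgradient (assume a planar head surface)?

downgradient

With h = a·x + b·y + c and P-1 as origin, the differences give:
  10·a + (-10)·b = -0.3
  (-10)·a + 35·b = +0.1
Eliminate b (×35 and ×(-10), subtract): 250·a = -9.50 → a = ∂h/∂x = -0.03800
Back-substitute: b = ∂h/∂y = -0.008000.
Head at (100, -30) = 158.8 + (-0.03800)·(65) + (-0.008000)·(-110) = 157.21 m.
That is lower than the 158.5 m at P-2, so the point is downgradient.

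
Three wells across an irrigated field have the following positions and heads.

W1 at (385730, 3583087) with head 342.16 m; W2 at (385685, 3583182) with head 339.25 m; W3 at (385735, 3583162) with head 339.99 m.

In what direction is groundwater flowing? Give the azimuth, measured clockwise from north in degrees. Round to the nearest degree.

With h = a·x + b·y + c and W1 as origin, the differences give:
  (-45)·a + 95·b = -2.91
  5·a + 75·b = -2.17
Eliminate b (×75 and ×95, subtract): -3850·a = -12.100 → a = ∂h/∂x = +0.003143
Back-substitute: b = ∂h/∂y = -0.02914.
Flow direction (−∇h) has components (-0.003143 E, +0.02914 N).
Azimuth = atan2(E, N) = atan2(-0.003143, +0.02914) = 353.8° ≈ 354°.

354°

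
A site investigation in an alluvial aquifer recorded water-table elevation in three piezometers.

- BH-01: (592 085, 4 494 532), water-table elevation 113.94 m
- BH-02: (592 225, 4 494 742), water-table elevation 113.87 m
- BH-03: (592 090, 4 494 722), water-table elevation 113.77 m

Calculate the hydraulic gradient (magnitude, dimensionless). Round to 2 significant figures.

0.0013

With h = a·x + b·y + c and BH-01 as origin, the differences give:
  140·a + 210·b = -0.07
  5·a + 190·b = -0.17
Eliminate b (×190 and ×210, subtract): 25550·a = 22.400 → a = ∂h/∂x = +0.0008767
Back-substitute: b = ∂h/∂y = -0.0009178.
|∇h| = √(0.0008767² + -0.0009178²) = 0.001269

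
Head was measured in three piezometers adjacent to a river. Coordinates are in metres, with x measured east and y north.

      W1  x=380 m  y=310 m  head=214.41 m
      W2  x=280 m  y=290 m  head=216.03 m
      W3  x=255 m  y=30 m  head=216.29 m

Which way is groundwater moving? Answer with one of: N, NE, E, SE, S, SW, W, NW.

Taking W1 as reference: W2−W1 = (-100, -20, +1.62); W3−W1 = (-125, -280, +1.88).
Solve a·Δx + b·Δy = Δh: det = (-100)·(-280) − (-125)·(-20) = 25500.
∂h/∂x = [(+1.62)·(-280) − (+1.88)·(-20)] / 25500 = -0.01631
∂h/∂y = [(-100)·(+1.88) − (-125)·(+1.62)] / 25500 = +0.0005686
Flow = −∇h = (+0.01631 east, -0.0005686 north), which points east.

E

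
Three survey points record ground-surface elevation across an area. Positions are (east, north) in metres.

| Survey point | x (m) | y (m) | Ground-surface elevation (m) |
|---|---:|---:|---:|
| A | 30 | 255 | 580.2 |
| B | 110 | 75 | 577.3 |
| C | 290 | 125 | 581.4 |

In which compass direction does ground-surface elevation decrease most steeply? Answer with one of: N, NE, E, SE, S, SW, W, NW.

SW

Differences from A: to B (Δx, Δy, Δh) = (80, -180, -2.9); to C = (260, -130, +1.2).
Solve a·Δx + b·Δy = Δz: det = 80·(-130) − 260·(-180) = 36400.
∂z/∂x = [(-2.9)·(-130) − (+1.2)·(-180)] / 36400 = +0.01629
∂z/∂y = [80·(+1.2) − 260·(-2.9)] / 36400 = +0.02335
Steepest decrease is along −∇f = (-0.01629 E, -0.02335 N) → southwest.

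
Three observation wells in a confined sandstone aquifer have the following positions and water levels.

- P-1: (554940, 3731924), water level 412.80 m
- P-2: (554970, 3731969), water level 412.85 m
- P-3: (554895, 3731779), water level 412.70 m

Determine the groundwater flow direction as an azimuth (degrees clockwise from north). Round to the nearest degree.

Differences from P-1: to P-2 (Δx, Δy, Δh) = (30, 45, +0.05); to P-3 = (-45, -145, -0.10).
Determinant of the coordinate differences = 30·(-145) − (-45)·45 = -2325.
∂h/∂x = [(+0.05)·(-145) − (-0.10)·45] / -2325 = +0.001183
∂h/∂y = [30·(-0.10) − (-45)·(+0.05)] / -2325 = +0.0003226
Flow direction (−∇h) has components (-0.001183 E, -0.0003226 N).
Azimuth = atan2(E, N) = atan2(-0.001183, -0.0003226) = 254.7° ≈ 255°.

255°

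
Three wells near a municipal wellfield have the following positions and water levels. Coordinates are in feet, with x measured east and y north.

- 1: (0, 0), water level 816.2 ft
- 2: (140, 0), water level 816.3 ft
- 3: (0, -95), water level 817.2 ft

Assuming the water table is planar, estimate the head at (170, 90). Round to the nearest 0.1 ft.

815.4 ft

∂h/∂x = (816.3 − 816.2) / (140 − 0) = +0.0007143
∂h/∂y = (817.2 − 816.2) / (-95 − 0) = -0.01053
h(170, 90) = 816.2 + (+0.0007143)·(170) + (-0.01053)·(90) = 816.2 +0.121 -0.947 = 815.374 ft.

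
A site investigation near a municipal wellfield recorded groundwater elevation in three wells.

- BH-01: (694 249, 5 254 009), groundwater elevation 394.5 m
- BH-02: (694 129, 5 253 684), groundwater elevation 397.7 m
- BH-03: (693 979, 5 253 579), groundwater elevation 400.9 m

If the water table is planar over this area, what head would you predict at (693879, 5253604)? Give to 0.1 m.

Taking BH-01 as reference: BH-02−BH-01 = (-120, -325, +3.2); BH-03−BH-01 = (-270, -430, +6.4).
Solve a·Δx + b·Δy = Δh: det = (-120)·(-430) − (-270)·(-325) = -36150.
∂h/∂x = [(+3.2)·(-430) − (+6.4)·(-325)] / -36150 = -0.01947
∂h/∂y = [(-120)·(+6.4) − (-270)·(+3.2)] / -36150 = -0.002656
h(693879, 5253604) = 394.5 + (-0.01947)·(-370) + (-0.002656)·(-405) = 394.5 +7.206 +1.076 = 402.781 m.

402.8 m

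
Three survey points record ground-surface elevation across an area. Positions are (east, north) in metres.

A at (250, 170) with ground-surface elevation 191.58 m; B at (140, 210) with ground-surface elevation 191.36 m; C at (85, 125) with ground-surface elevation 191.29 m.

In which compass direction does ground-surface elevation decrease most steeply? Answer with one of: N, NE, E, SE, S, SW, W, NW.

With z = a·x + b·y + c and A as origin, the differences give:
  (-110)·a + 40·b = -0.22
  (-165)·a + (-45)·b = -0.29
Eliminate b (×(-45) and ×40, subtract): 11550·a = 21.500 → a = ∂z/∂x = +0.001861
Back-substitute: b = ∂z/∂y = -0.0003810.
Steepest decrease is along −∇f = (-0.001861 E, +0.0003810 N) → west.

W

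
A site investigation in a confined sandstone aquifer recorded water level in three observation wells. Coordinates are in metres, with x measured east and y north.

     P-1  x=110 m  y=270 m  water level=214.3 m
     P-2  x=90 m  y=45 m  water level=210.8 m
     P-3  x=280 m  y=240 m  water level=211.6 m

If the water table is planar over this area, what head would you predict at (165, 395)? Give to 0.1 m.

Three-point gradient (reference P-1): Δ to P-2 = (-20, -225, -3.5), Δ to P-3 = (170, -30, -2.7).
∂h/∂x = -0.01293, ∂h/∂y = +0.01671 (det = 38850).
h(165, 395) = 214.3 + (-0.01293)·(55) + (+0.01671)·(125) = 214.3 -0.711 +2.088 = 215.677 m.

215.7 m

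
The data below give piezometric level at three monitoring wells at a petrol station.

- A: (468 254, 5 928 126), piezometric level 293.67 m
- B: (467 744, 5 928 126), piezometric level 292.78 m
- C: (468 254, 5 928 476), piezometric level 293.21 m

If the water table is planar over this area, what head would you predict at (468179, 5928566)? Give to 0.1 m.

293.0 m

∂h/∂x = (292.78 − 293.67) / (467744 − 468254) = +0.001745
∂h/∂y = (293.21 − 293.67) / (5928476 − 5928126) = -0.001314
h(468179, 5928566) = 293.67 + (+0.001745)·(-75) + (-0.001314)·(440) = 293.67 -0.131 -0.578 = 292.961 m.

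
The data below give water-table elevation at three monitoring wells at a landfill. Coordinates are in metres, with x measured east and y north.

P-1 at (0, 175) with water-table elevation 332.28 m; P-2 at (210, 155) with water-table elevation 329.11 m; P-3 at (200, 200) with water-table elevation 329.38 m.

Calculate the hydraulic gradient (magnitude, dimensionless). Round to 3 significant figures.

0.0151

Differences from P-1: to P-2 (Δx, Δy, Δh) = (210, -20, -3.17); to P-3 = (200, 25, -2.90).
Determinant of the coordinate differences = 210·25 − 200·(-20) = 9250.
∂h/∂x = [(-3.17)·25 − (-2.90)·(-20)] / 9250 = -0.01484
∂h/∂y = [210·(-2.90) − 200·(-3.17)] / 9250 = +0.002703
|∇h| = √(-0.01484² + 0.002703²) = 0.01508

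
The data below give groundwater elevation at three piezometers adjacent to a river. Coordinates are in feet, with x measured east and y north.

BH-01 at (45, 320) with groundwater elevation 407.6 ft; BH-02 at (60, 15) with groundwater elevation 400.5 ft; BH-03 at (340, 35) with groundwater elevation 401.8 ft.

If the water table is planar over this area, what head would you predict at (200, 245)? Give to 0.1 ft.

406.3 ft

Taking BH-01 as reference: BH-02−BH-01 = (15, -305, -7.1); BH-03−BH-01 = (295, -285, -5.8).
Solve a·Δx + b·Δy = Δh: det = 15·(-285) − 295·(-305) = 85700.
∂h/∂x = [(-7.1)·(-285) − (-5.8)·(-305)] / 85700 = +0.002970
∂h/∂y = [15·(-5.8) − 295·(-7.1)] / 85700 = +0.02342
h(200, 245) = 407.6 + (+0.002970)·(155) + (+0.02342)·(-75) = 407.6 +0.460 -1.757 = 406.303 ft.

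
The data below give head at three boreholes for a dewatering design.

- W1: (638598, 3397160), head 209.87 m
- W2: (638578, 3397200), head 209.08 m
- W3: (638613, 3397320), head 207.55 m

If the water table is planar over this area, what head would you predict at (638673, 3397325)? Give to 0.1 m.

With h = a·x + b·y + c and W1 as origin, the differences give:
  (-20)·a + 40·b = -0.79
  15·a + 160·b = -2.32
Eliminate b (×160 and ×40, subtract): -3800·a = -33.600 → a = ∂h/∂x = +0.008842
Back-substitute: b = ∂h/∂y = -0.01533.
h(638673, 3397325) = 209.87 + (+0.008842)·(75) + (-0.01533)·(165) = 209.87 +0.663 -2.529 = 208.004 m.

208.0 m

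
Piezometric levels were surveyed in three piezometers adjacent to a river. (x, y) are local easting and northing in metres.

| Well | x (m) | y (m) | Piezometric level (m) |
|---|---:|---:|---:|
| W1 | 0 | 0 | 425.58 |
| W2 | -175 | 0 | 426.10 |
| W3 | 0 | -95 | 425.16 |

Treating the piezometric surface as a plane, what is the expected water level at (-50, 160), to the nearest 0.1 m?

∂h/∂x = (426.10 − 425.58) / (-175 − 0) = -0.002971
∂h/∂y = (425.16 − 425.58) / (-95 − 0) = +0.004421
h(-50, 160) = 425.58 + (-0.002971)·(-50) + (+0.004421)·(160) = 425.58 +0.149 +0.707 = 426.436 m.

426.4 m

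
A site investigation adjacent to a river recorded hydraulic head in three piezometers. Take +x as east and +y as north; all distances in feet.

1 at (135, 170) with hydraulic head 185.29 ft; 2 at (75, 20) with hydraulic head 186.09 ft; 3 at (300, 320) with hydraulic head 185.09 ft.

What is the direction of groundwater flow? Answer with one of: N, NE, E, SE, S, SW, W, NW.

With h = a·x + b·y + c and 1 as origin, the differences give:
  (-60)·a + (-150)·b = +0.80
  165·a + 150·b = -0.20
Eliminate b (×150 and ×(-150), subtract): 15750·a = 90.000 → a = ∂h/∂x = +0.005714
Back-substitute: b = ∂h/∂y = -0.007619.
Flow = −∇h = (-0.005714 east, +0.007619 north), which points northwest.

NW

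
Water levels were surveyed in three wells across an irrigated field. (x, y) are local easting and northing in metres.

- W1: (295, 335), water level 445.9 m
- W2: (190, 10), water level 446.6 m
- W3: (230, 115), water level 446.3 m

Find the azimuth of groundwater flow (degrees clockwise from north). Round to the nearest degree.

098°

Taking W1 as reference: W2−W1 = (-105, -325, +0.7); W3−W1 = (-65, -220, +0.4).
Solve a·Δx + b·Δy = Δh: det = (-105)·(-220) − (-65)·(-325) = 1975.
∂h/∂x = [(+0.7)·(-220) − (+0.4)·(-325)] / 1975 = -0.01215
∂h/∂y = [(-105)·(+0.4) − (-65)·(+0.7)] / 1975 = +0.001772
Flow direction (−∇h) has components (+0.01215 E, -0.001772 N).
Azimuth = atan2(E, N) = atan2(+0.01215, -0.001772) = 98.3° ≈ 098°.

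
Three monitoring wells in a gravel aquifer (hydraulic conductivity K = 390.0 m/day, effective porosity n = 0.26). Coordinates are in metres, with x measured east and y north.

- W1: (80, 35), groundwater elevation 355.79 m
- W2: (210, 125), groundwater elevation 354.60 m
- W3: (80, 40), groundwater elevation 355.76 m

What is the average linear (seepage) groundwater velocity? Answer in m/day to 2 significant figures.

12 m/day

Three-point gradient (reference W1): Δ to W2 = (130, 90, -1.19), Δ to W3 = (0, 5, -0.03).
∂h/∂x = -0.005000, ∂h/∂y = -0.006000 (det = 650).
|∇h| = √(-0.005000² + -0.006000²) = 0.00781
Seepage velocity v = K·i/n = 390.0 × 0.00781 / 0.26 = 11.71 m/day.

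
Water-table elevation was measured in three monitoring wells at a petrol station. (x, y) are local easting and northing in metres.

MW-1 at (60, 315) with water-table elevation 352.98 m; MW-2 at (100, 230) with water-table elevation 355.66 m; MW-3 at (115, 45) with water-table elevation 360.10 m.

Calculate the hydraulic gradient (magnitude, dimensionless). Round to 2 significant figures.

0.030

Differences from MW-1: to MW-2 (Δx, Δy, Δh) = (40, -85, +2.68); to MW-3 = (55, -270, +7.12).
Solve a·Δx + b·Δy = Δh: det = 40·(-270) − 55·(-85) = -6125.
∂h/∂x = [(+2.68)·(-270) − (+7.12)·(-85)] / -6125 = +0.01933
∂h/∂y = [40·(+7.12) − 55·(+2.68)] / -6125 = -0.02243
|∇h| = √(0.01933² + -0.02243²) = 0.02961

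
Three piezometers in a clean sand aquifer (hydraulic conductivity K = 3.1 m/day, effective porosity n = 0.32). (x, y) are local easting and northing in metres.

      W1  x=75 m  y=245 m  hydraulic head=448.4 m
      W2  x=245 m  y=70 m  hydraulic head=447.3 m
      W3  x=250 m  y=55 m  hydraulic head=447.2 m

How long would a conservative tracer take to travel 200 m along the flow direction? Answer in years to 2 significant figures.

With h = a·x + b·y + c and W1 as origin, the differences give:
  170·a + (-175)·b = -1.1
  175·a + (-190)·b = -1.2
Eliminate b (×(-190) and ×(-175), subtract): -1675·a = -1.00 → a = ∂h/∂x = +0.0005970
Back-substitute: b = ∂h/∂y = +0.006866.
|∇h| = √(0.0005970² + 0.006866²) = 0.006892
Seepage velocity v = K·i/n = 3.1 × 0.006892 / 0.32 = 0.06677 m/day.
t = 200 / 0.06677 = 2995 days = 8.2 years.

8.2 years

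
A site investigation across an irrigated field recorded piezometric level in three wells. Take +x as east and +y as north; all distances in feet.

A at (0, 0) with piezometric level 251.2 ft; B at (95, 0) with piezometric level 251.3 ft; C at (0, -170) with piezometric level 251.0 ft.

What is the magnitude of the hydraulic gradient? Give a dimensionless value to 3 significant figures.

∂h/∂x = (251.3 − 251.2) / (95 − 0) = +0.001053
∂h/∂y = (251.0 − 251.2) / (-170 − 0) = +0.001176
|∇h| = √(0.001053² + 0.001176²) = 0.001579

0.00158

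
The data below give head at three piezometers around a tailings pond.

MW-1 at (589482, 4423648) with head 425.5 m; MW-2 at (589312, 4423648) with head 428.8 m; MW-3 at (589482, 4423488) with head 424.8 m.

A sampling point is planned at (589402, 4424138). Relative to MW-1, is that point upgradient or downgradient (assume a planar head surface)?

∂h/∂x = (428.8 − 425.5) / (589312 − 589482) = -0.01941
∂h/∂y = (424.8 − 425.5) / (4423488 − 4423648) = +0.004375
Head at (589402, 4424138) = 425.5 + (-0.01941)·(-80) + (+0.004375)·(490) = 429.20 m.
That is higher than the 425.5 m at MW-1, so the point is upgradient.

upgradient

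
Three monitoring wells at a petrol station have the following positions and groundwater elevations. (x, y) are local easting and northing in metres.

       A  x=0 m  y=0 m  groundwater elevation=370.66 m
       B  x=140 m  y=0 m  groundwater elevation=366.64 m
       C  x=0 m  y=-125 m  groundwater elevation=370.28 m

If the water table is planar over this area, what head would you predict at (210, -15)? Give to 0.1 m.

364.6 m

∂h/∂x = (366.64 − 370.66) / (140 − 0) = -0.02871
∂h/∂y = (370.28 − 370.66) / (-125 − 0) = +0.003040
h(210, -15) = 370.66 + (-0.02871)·(210) + (+0.003040)·(-15) = 370.66 -6.030 -0.046 = 364.584 m.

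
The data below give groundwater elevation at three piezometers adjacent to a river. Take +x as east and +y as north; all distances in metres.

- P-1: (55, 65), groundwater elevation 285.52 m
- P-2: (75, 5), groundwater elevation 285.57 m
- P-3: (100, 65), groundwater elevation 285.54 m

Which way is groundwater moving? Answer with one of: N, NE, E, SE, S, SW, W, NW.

NW

Taking P-1 as reference: P-2−P-1 = (20, -60, +0.05); P-3−P-1 = (45, 0, +0.02).
Determinant of the coordinate differences = 20·0 − 45·(-60) = 2700.
∂h/∂x = [(+0.05)·0 − (+0.02)·(-60)] / 2700 = +0.0004444
∂h/∂y = [20·(+0.02) − 45·(+0.05)] / 2700 = -0.0006852
Flow = −∇h = (-0.0004444 east, +0.0006852 north), which points northwest.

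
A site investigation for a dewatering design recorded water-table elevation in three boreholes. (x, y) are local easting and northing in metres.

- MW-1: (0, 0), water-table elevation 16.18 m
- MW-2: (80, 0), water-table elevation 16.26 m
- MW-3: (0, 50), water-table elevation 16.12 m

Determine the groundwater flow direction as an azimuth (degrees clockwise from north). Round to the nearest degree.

∂h/∂x = (16.26 − 16.18) / (80 − 0) = +0.001000
∂h/∂y = (16.12 − 16.18) / (50 − 0) = -0.001200
Flow direction (−∇h) has components (-0.001000 E, +0.001200 N).
Azimuth = atan2(E, N) = atan2(-0.001000, +0.001200) = 320.2° ≈ 320°.

320°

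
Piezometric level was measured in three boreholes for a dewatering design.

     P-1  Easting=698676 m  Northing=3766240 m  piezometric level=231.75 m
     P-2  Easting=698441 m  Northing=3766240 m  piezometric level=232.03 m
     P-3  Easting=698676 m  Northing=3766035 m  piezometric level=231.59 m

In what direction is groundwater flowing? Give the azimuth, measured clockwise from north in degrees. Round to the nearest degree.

∂h/∂x = (232.03 − 231.75) / (698441 − 698676) = -0.001191
∂h/∂y = (231.59 − 231.75) / (3766035 − 3766240) = +0.0007805
Flow direction (−∇h) has components (+0.001191 E, -0.0007805 N).
Azimuth = atan2(E, N) = atan2(+0.001191, -0.0007805) = 123.2° ≈ 123°.

123°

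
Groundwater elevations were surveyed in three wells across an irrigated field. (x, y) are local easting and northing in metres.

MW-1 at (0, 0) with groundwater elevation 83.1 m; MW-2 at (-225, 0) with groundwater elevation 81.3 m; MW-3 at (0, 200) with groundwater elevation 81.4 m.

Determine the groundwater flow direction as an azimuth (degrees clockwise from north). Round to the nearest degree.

317°

∂h/∂x = (81.3 − 83.1) / (-225 − 0) = +0.008000
∂h/∂y = (81.4 − 83.1) / (200 − 0) = -0.008500
Flow direction (−∇h) has components (-0.008000 E, +0.008500 N).
Azimuth = atan2(E, N) = atan2(-0.008000, +0.008500) = 316.7° ≈ 317°.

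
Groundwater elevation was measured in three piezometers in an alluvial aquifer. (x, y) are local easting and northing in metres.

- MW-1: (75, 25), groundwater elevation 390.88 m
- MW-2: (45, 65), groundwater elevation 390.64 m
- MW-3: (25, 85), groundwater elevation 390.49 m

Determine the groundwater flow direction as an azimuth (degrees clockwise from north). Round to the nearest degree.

Differences from MW-1: to MW-2 (Δx, Δy, Δh) = (-30, 40, -0.24); to MW-3 = (-50, 60, -0.39).
Solve a·Δx + b·Δy = Δh: det = (-30)·60 − (-50)·40 = 200.
∂h/∂x = [(-0.24)·60 − (-0.39)·40] / 200 = +0.006000
∂h/∂y = [(-30)·(-0.39) − (-50)·(-0.24)] / 200 = -0.001500
Flow direction (−∇h) has components (-0.006000 E, +0.001500 N).
Azimuth = atan2(E, N) = atan2(-0.006000, +0.001500) = 284.0° ≈ 284°.

284°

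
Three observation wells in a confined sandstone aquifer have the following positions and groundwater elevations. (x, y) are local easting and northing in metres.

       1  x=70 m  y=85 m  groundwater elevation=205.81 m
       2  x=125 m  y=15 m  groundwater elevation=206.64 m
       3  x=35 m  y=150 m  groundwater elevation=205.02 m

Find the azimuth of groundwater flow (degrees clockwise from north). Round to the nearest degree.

005°

Differences from 1: to 2 (Δx, Δy, Δh) = (55, -70, +0.83); to 3 = (-35, 65, -0.79).
Determinant of the coordinate differences = 55·65 − (-35)·(-70) = 1125.
∂h/∂x = [(+0.83)·65 − (-0.79)·(-70)] / 1125 = -0.001200
∂h/∂y = [55·(-0.79) − (-35)·(+0.83)] / 1125 = -0.01280
Flow direction (−∇h) has components (+0.001200 E, +0.01280 N).
Azimuth = atan2(E, N) = atan2(+0.001200, +0.01280) = 5.4° ≈ 005°.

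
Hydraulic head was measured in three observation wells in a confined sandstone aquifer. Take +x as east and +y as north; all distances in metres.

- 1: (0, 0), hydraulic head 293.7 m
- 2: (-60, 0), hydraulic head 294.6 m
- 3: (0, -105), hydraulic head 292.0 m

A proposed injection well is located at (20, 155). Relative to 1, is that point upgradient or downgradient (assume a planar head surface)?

upgradient

∂h/∂x = (294.6 − 293.7) / (-60 − 0) = -0.01500
∂h/∂y = (292.0 − 293.7) / (-105 − 0) = +0.01619
Head at (20, 155) = 293.7 + (-0.01500)·(20) + (+0.01619)·(155) = 295.91 m.
That is higher than the 293.7 m at 1, so the point is upgradient.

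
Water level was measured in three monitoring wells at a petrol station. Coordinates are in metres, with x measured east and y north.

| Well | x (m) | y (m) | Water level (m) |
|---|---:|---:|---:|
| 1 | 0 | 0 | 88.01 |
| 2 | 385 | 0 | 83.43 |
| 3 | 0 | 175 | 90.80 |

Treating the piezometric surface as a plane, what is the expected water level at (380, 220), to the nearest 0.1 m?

∂h/∂x = (83.43 − 88.01) / (385 − 0) = -0.01190
∂h/∂y = (90.80 − 88.01) / (175 − 0) = +0.01594
h(380, 220) = 88.01 + (-0.01190)·(380) + (+0.01594)·(220) = 88.01 -4.521 +3.507 = 86.997 m.

87.0 m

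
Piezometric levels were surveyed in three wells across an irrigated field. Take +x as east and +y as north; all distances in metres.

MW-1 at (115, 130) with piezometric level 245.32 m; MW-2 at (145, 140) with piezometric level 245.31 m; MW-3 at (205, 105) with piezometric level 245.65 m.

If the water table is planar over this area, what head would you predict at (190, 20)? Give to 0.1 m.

246.2 m

With h = a·x + b·y + c and MW-1 as origin, the differences give:
  30·a + 10·b = -0.01
  90·a + (-25)·b = +0.33
Eliminate b (×(-25) and ×10, subtract): -1650·a = -3.050 → a = ∂h/∂x = +0.001848
Back-substitute: b = ∂h/∂y = -0.006545.
h(190, 20) = 245.32 + (+0.001848)·(75) + (-0.006545)·(-110) = 245.32 +0.139 +0.720 = 246.179 m.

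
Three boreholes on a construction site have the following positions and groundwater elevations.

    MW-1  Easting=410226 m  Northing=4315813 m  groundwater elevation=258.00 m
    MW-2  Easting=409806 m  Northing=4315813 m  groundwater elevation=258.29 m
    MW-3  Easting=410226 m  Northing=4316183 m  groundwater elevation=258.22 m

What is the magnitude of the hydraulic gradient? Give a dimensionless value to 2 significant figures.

∂h/∂x = (258.29 − 258.00) / (409806 − 410226) = -0.0006905
∂h/∂y = (258.22 − 258.00) / (4316183 − 4315813) = +0.0005946
|∇h| = √(-0.0006905² + 0.0005946²) = 0.0009112

0.00091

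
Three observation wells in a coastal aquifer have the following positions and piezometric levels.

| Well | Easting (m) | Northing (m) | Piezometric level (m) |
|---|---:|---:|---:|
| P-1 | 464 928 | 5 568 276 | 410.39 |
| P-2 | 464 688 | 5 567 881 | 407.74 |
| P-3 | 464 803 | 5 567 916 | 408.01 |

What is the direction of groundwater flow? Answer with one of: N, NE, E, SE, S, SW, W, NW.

S

With h = a·x + b·y + c and P-1 as origin, the differences give:
  (-240)·a + (-395)·b = -2.65
  (-125)·a + (-360)·b = -2.38
Eliminate b (×(-360) and ×(-395), subtract): 37025·a = 13.900 → a = ∂h/∂x = +0.0003754
Back-substitute: b = ∂h/∂y = +0.006481.
Flow = −∇h = (-0.0003754 east, -0.006481 north), which points south.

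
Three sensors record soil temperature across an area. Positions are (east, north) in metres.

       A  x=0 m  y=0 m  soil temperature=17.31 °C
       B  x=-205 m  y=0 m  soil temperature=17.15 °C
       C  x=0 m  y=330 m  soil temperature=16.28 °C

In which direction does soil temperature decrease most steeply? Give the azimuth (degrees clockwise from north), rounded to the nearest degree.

346°

∂T/∂x = (17.15 − 17.31) / (-205 − 0) = +0.0007805
∂T/∂y = (16.28 − 17.31) / (330 − 0) = -0.003121
Steepest decrease is along −∇f: components (-0.0007805 E, +0.003121 N).
Azimuth = atan2(-0.0007805, +0.003121) = 346.0° ≈ 346°.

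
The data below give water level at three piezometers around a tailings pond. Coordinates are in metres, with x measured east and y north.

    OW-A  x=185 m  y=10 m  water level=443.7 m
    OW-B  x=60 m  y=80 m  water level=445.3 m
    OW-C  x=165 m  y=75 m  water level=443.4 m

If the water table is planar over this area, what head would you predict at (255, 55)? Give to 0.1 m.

441.9 m

With h = a·x + b·y + c and OW-A as origin, the differences give:
  (-125)·a + 70·b = +1.6
  (-20)·a + 65·b = -0.3
Eliminate b (×65 and ×70, subtract): -6725·a = 125.00 → a = ∂h/∂x = -0.01859
Back-substitute: b = ∂h/∂y = -0.01033.
h(255, 55) = 443.7 + (-0.01859)·(70) + (-0.01033)·(45) = 443.7 -1.301 -0.465 = 441.934 m.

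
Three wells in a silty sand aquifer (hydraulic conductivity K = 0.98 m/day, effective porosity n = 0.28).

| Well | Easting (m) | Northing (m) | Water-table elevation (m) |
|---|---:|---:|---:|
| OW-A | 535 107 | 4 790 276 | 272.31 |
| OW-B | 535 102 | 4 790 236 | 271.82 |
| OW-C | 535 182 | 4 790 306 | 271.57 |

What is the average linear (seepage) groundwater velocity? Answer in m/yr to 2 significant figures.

Differences from OW-A: to OW-B (Δx, Δy, Δh) = (-5, -40, -0.49); to OW-C = (75, 30, -0.74).
Determinant of the coordinate differences = (-5)·30 − 75·(-40) = 2850.
∂h/∂x = [(-0.49)·30 − (-0.74)·(-40)] / 2850 = -0.01554
∂h/∂y = [(-5)·(-0.74) − 75·(-0.49)] / 2850 = +0.01419
|∇h| = √(-0.01554² + 0.01419²) = 0.02104
Seepage velocity v = K·i/n = 0.98 × 0.02104 / 0.28 = 0.07364 m/day = 26.9 m/yr.

27 m/yr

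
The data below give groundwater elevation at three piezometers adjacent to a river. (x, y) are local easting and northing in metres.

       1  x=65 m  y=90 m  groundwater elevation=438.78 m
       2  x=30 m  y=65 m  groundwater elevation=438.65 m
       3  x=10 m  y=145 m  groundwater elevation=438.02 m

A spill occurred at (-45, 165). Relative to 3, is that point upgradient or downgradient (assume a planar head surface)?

Differences from 1: to 2 (Δx, Δy, Δh) = (-35, -25, -0.13); to 3 = (-55, 55, -0.76).
Solve a·Δx + b·Δy = Δh: det = (-35)·55 − (-55)·(-25) = -3300.
∂h/∂x = [(-0.13)·55 − (-0.76)·(-25)] / -3300 = +0.007924
∂h/∂y = [(-35)·(-0.76) − (-55)·(-0.13)] / -3300 = -0.005894
Head at (-45, 165) = 438.78 + (+0.007924)·(-110) + (-0.005894)·(75) = 437.47 m.
That is lower than the 438.02 m at 3, so the point is downgradient.

downgradient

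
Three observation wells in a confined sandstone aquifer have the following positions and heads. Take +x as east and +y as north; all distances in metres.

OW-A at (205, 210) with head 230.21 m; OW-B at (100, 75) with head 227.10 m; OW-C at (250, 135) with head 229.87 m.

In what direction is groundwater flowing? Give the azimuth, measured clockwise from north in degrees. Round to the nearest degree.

227°

Taking OW-A as reference: OW-B−OW-A = (-105, -135, -3.11); OW-C−OW-A = (45, -75, -0.34).
Determinant of the coordinate differences = (-105)·(-75) − 45·(-135) = 13950.
∂h/∂x = [(-3.11)·(-75) − (-0.34)·(-135)] / 13950 = +0.01343
∂h/∂y = [(-105)·(-0.34) − 45·(-3.11)] / 13950 = +0.01259
Flow direction (−∇h) has components (-0.01343 E, -0.01259 N).
Azimuth = atan2(E, N) = atan2(-0.01343, -0.01259) = 226.8° ≈ 227°.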